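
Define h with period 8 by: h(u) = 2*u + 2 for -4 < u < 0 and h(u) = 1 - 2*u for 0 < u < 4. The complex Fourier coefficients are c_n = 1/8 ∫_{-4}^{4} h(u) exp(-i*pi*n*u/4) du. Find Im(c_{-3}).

Since h is real-valued, Im(c_{-3}) = -1/8 ∫_{-4}^{4} h(u) sin(-3*pi*u/4) du = b_{3}/2.
Split the integral at the breakpoints.
Integrating by parts (boundary term plus one more integral), an antiderivative of (2*u + 2) sin(-3*pi*u/4) is 8*u*cos(3*pi*u/4)/(3*pi) - 32*sin(3*pi*u/4)/(9*pi**2) + 8*cos(3*pi*u/4)/(3*pi); evaluating from -4 to 0: ∫_{-4}^{0} (2*u + 2) sin(-3*pi*u/4) du = (8/(3*pi)) - (8/pi) = -16/(3*pi).
Integrating by parts (boundary term plus one more integral), an antiderivative of (1 - 2*u) sin(-3*pi*u/4) is -8*u*cos(3*pi*u/4)/(3*pi) + 32*sin(3*pi*u/4)/(9*pi**2) + 4*cos(3*pi*u/4)/(3*pi); evaluating from 0 to 4: ∫_{0}^{4} (1 - 2*u) sin(-3*pi*u/4) du = (28/(3*pi)) - (4/(3*pi)) = 8/pi.
So ∫_{-4}^{4} h(u) sin(-3*pi*u/4) du = 8/(3*pi).
Hence Im(c_{-3}) = (-1/8)·(8/(3*pi)) = -1/(3*pi).

-1/(3*pi)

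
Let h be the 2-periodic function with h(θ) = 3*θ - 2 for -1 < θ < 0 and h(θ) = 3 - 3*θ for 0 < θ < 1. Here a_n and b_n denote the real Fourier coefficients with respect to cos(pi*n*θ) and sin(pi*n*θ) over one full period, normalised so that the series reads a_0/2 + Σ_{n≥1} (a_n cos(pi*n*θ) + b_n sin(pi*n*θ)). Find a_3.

4/(3*pi**2)

a_3 = ∫_{-1}^{1} h(θ) cos(3*pi*θ) dθ.
Split the integral at the breakpoints.
Integrating by parts (boundary term plus one more integral), an antiderivative of (3*θ - 2) cos(3*pi*θ) is θ*sin(3*pi*θ)/pi - 2*sin(3*pi*θ)/(3*pi) + cos(3*pi*θ)/(3*pi**2); evaluating from -1 to 0: ∫_{-1}^{0} (3*θ - 2) cos(3*pi*θ) dθ = (1/(3*pi**2)) - (-1/(3*pi**2)) = 2/(3*pi**2).
Integrating by parts (boundary term plus one more integral), an antiderivative of (3 - 3*θ) cos(3*pi*θ) is -θ*sin(3*pi*θ)/pi + sin(3*pi*θ)/pi - cos(3*pi*θ)/(3*pi**2); evaluating from 0 to 1: ∫_{0}^{1} (3 - 3*θ) cos(3*pi*θ) dθ = (1/(3*pi**2)) - (-1/(3*pi**2)) = 2/(3*pi**2).
Summing the pieces gives a_3 = 4/(3*pi**2).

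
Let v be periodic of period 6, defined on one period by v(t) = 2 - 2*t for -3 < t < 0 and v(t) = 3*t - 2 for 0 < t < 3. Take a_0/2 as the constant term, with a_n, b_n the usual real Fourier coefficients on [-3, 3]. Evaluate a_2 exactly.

0

a_2 = 1/3 ∫_{-3}^{3} v(t) cos(2*pi*t/3) dt.
Split the integral at the breakpoints.
Integrating by parts (boundary term plus one more integral), an antiderivative of (2 - 2*t) cos(2*pi*t/3) is -3*t*sin(2*pi*t/3)/pi + 3*sin(2*pi*t/3)/pi - 9*cos(2*pi*t/3)/(2*pi**2); evaluating from -3 to 0: ∫_{-3}^{0} (2 - 2*t) cos(2*pi*t/3) dt = (-9/(2*pi**2)) - (-9/(2*pi**2)) = 0.
Integrating by parts (boundary term plus one more integral), an antiderivative of (3*t - 2) cos(2*pi*t/3) is 9*t*sin(2*pi*t/3)/(2*pi) - 3*sin(2*pi*t/3)/pi + 27*cos(2*pi*t/3)/(4*pi**2); evaluating from 0 to 3: ∫_{0}^{3} (3*t - 2) cos(2*pi*t/3) dt = (27/(4*pi**2)) - (27/(4*pi**2)) = 0.
Summing the pieces and multiplying by (1/3) gives a_2 = 0.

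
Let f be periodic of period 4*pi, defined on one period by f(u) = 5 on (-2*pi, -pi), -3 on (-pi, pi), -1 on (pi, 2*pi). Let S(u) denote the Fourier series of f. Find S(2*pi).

At u = 2*pi the one-sided limits are f(2*pi^-) = -1 and f(2*pi^+) = 5.
By Dirichlet's theorem the series converges to their average, [(-1) + (5)]/2 = 2.

2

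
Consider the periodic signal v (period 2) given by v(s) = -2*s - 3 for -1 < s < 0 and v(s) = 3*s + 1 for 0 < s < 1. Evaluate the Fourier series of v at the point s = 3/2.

s = 3/2 differs from s = -1/2 by 1 full period(s), and the series is 2-periodic.
v is continuous at s = -1/2 with value -2, so the series converges to -2 there.

-2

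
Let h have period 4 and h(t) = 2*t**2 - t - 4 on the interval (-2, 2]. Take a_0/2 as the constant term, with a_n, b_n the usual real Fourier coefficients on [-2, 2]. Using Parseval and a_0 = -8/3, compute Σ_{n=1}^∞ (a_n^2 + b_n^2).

Parseval: a_0^2/2 + Σ_{n≥1} (a_n^2+b_n^2) = 1/2 ∫_{-2}^{2} h(t)^2 dt = 88/5.
Subtract a_0^2/2 = 32/9: Σ (a_n^2+b_n^2) = 632/45.

632/45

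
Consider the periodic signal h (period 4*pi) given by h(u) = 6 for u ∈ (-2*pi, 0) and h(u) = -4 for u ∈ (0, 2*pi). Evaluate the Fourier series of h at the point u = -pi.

h is continuous at u = -pi with value 6, so the series converges to 6 there.

6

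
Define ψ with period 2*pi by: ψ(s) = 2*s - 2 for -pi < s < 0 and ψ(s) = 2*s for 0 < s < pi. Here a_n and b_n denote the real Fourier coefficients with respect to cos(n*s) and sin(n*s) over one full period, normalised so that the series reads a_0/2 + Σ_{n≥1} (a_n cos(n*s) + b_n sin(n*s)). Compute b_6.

-2/3

b_6 = 1/pi ∫_{-pi}^{pi} ψ(s) sin(6*s) ds.
Split the integral at the breakpoints.
Integrating by parts (boundary term plus one more integral), an antiderivative of (2*s - 2) sin(6*s) is -s*cos(6*s)/3 + sin(6*s)/18 + cos(6*s)/3; evaluating from -pi to 0: ∫_{-pi}^{0} (2*s - 2) sin(6*s) ds = (1/3) - (1/3 + pi/3) = -pi/3.
Integrating by parts (boundary term plus one more integral), an antiderivative of (2*s) sin(6*s) is -s*cos(6*s)/3 + sin(6*s)/18; evaluating from 0 to pi: ∫_{0}^{pi} (2*s) sin(6*s) ds = (-pi/3) - (0) = -pi/3.
Summing the pieces and multiplying by (1/pi) gives b_6 = -2/3.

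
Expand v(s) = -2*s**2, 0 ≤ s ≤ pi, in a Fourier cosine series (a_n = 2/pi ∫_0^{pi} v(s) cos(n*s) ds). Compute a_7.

8/49

a_7 = 2/pi ∫_0^{pi} (-2*s**2) cos(7*s) ds.
Integrating by parts twice (tabular method), an antiderivative of (-2*s**2) cos(7*s) is -2*s**2*sin(7*s)/7 - 4*s*cos(7*s)/49 + 4*sin(7*s)/343; evaluating from 0 to pi: ∫_{0}^{pi} (-2*s**2) cos(7*s) ds = (4*pi/49) - (0) = 4*pi/49.
Hence a_7 = (2/pi)·(4*pi/49) = 8/49.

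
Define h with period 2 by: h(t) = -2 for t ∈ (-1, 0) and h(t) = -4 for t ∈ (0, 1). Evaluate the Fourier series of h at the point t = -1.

t = -1 differs from t = 1 by -1 full period(s), and the series is 2-periodic.
At t = 1 the one-sided limits are h(1^-) = -4 and h(1^+) = -2.
By Dirichlet's theorem the series converges to their average, [(-4) + (-2)]/2 = -3.

-3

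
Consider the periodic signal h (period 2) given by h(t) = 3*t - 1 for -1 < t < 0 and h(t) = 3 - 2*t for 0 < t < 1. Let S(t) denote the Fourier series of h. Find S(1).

t = 1 differs from t = -1 by 1 full period(s), and the series is 2-periodic.
At t = -1 the one-sided limits are h(-1^-) = 1 and h(-1^+) = -4.
By Dirichlet's theorem the series converges to their average, [(1) + (-4)]/2 = -3/2.

-3/2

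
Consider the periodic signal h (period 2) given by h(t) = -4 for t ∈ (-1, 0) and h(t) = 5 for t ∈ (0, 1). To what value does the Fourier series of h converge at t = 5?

t = 5 differs from t = 1 by 2 full period(s), and the series is 2-periodic.
At t = 1 the one-sided limits are h(1^-) = 5 and h(1^+) = -4.
By Dirichlet's theorem the series converges to their average, [(5) + (-4)]/2 = 1/2.

1/2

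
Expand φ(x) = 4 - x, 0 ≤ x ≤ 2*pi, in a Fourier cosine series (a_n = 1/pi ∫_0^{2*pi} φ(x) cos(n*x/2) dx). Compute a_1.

8/pi

a_1 = 1/pi ∫_0^{2*pi} (4 - x) cos(x/2) dx.
Integrating by parts (boundary term plus one more integral), an antiderivative of (4 - x) cos(x/2) is -2*x*sin(x/2) + 8*sin(x/2) - 4*cos(x/2); evaluating from 0 to 2*pi: ∫_{0}^{2*pi} (4 - x) cos(x/2) dx = (4) - (-4) = 8.
Hence a_1 = (1/pi)·(8) = 8/pi.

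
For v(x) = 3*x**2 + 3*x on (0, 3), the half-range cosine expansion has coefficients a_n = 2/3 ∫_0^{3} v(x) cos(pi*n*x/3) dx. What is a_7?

a_7 = 2/3 ∫_0^{3} (3*x**2 + 3*x) cos(7*pi*x/3) dx.
Integrating by parts twice (tabular method), an antiderivative of (3*x**2 + 3*x) cos(7*pi*x/3) is 9*x**2*sin(7*pi*x/3)/(7*pi) + 9*x*sin(7*pi*x/3)/(7*pi) + 54*x*cos(7*pi*x/3)/(49*pi**2) - 162*sin(7*pi*x/3)/(343*pi**3) + 27*cos(7*pi*x/3)/(49*pi**2); evaluating from 0 to 3: ∫_{0}^{3} (3*x**2 + 3*x) cos(7*pi*x/3) dx = (-27/(7*pi**2)) - (27/(49*pi**2)) = -216/(49*pi**2).
Hence a_7 = (2/3)·(-216/(49*pi**2)) = -144/(49*pi**2).

-144/(49*pi**2)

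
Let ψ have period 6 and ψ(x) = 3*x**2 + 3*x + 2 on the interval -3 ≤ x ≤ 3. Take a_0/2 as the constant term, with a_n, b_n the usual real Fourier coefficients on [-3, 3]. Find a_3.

a_3 = 1/3 ∫_{-3}^{3} ψ(x) cos(pi*x) dx.
Integrating by parts twice (tabular method), an antiderivative of (3*x**2 + 3*x + 2) cos(pi*x) is 3*x**2*sin(pi*x)/pi + 3*x*sin(pi*x)/pi + 6*x*cos(pi*x)/pi**2 - 6*sin(pi*x)/pi**3 + 2*sin(pi*x)/pi + 3*cos(pi*x)/pi**2; evaluating from -3 to 3: ∫_{-3}^{3} (3*x**2 + 3*x + 2) cos(pi*x) dx = (-21/pi**2) - (15/pi**2) = -36/pi**2.
Hence a_3 = (1/3)·(-36/pi**2) = -12/pi**2.

-12/pi**2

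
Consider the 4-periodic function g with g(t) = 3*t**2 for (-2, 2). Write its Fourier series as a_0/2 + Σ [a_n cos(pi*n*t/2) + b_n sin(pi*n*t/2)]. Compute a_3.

a_3 = 1/2 ∫_{-2}^{2} g(t) cos(3*pi*t/2) dt.
g is even and cos(3*pi*t/2) is even, so the integrand is even and a_3 = ∫_0^{2} g(t) cos(3*pi*t/2) dt.
Integrating by parts twice (tabular method), an antiderivative of (3*t**2) cos(3*pi*t/2) is 2*t**2*sin(3*pi*t/2)/pi + 8*t*cos(3*pi*t/2)/(3*pi**2) - 16*sin(3*pi*t/2)/(9*pi**3); evaluating from 0 to 2: ∫_{0}^{2} (3*t**2) cos(3*pi*t/2) dt = (-16/(3*pi**2)) - (0) = -16/(3*pi**2).
Hence a_3 = -16/(3*pi**2).

-16/(3*pi**2)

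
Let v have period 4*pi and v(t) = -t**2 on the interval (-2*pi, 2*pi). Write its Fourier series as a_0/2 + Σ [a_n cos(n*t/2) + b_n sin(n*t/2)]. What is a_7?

16/49

a_7 = (1/(2*pi)) ∫_{-2*pi}^{2*pi} v(t) cos(7*t/2) dt.
v is even and cos(7*t/2) is even, so the integrand is even and a_7 = 1/pi ∫_0^{2*pi} v(t) cos(7*t/2) dt.
Integrating by parts twice (tabular method), an antiderivative of (-t**2) cos(7*t/2) is -2*t**2*sin(7*t/2)/7 - 8*t*cos(7*t/2)/49 + 16*sin(7*t/2)/343; evaluating from 0 to 2*pi: ∫_{0}^{2*pi} (-t**2) cos(7*t/2) dt = (16*pi/49) - (0) = 16*pi/49.
Hence a_7 = (1/pi)·(16*pi/49) = 16/49.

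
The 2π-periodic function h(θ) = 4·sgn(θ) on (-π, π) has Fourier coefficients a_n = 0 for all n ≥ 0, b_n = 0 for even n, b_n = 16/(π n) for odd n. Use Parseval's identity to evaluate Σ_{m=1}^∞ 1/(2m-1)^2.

Parseval: Σ b_n^2 = (1/π) ∫_{-π}^{π} h(θ)^2 dθ = 32.
Only odd n contribute, with b_n^2 = 256/(π^2 n^2), so Σ_{m≥1} 1/(2m-1)^2 = π^2·(32)/256 = pi**2/8.

pi**2/8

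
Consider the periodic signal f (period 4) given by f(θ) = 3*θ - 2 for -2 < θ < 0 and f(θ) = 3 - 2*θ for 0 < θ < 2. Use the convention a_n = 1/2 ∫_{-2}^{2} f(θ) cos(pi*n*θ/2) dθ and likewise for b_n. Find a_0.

-4

a_0 = 1/2 ∫_{-2}^{2} f(θ) dθ = 1/2 · (-8) = -4.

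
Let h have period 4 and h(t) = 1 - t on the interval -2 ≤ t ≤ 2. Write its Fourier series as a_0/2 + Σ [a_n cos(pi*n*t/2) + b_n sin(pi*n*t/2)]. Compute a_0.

2

a_0 = 1/2 ∫_{-2}^{2} h(t) dt = 1/2 · (4) = 2.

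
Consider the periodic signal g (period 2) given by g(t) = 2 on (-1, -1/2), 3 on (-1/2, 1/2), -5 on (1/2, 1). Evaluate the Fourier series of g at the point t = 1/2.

-1

At t = 1/2 the one-sided limits are g(1/2^-) = 3 and g(1/2^+) = -5.
By Dirichlet's theorem the series converges to their average, [(3) + (-5)]/2 = -1.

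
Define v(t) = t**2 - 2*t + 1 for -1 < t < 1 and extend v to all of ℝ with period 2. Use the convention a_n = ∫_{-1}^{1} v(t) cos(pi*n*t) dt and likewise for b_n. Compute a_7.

a_7 = ∫_{-1}^{1} v(t) cos(7*pi*t) dt.
Integrating by parts twice (tabular method), an antiderivative of (t**2 - 2*t + 1) cos(7*pi*t) is t**2*sin(7*pi*t)/(7*pi) - 2*t*sin(7*pi*t)/(7*pi) + 2*t*cos(7*pi*t)/(49*pi**2) - 2*sin(7*pi*t)/(343*pi**3) + sin(7*pi*t)/(7*pi) - 2*cos(7*pi*t)/(49*pi**2); evaluating from -1 to 1: ∫_{-1}^{1} (t**2 - 2*t + 1) cos(7*pi*t) dt = (0) - (4/(49*pi**2)) = -4/(49*pi**2).
Hence a_7 = -4/(49*pi**2).

-4/(49*pi**2)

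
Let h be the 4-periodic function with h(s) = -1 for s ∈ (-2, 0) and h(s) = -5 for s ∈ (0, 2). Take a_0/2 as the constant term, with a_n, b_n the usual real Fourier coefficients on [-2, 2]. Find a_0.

a_0 = 1/2 ∫_{-2}^{2} h(s) ds = 1/2 · (-12) = -6.

-6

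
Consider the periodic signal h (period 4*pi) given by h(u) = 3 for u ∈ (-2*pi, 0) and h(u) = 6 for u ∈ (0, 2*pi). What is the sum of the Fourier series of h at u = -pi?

3

h is continuous at u = -pi with value 3, so the series converges to 3 there.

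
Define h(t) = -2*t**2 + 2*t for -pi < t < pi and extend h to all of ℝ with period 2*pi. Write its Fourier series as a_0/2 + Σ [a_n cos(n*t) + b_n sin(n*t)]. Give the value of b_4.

b_4 = 1/pi ∫_{-pi}^{pi} h(t) sin(4*t) dt.
Integrating by parts twice (tabular method), an antiderivative of (-2*t**2 + 2*t) sin(4*t) is t**2*cos(4*t)/2 - t*sin(4*t)/4 - t*cos(4*t)/2 + sin(4*t)/8 - cos(4*t)/16; evaluating from -pi to pi: ∫_{-pi}^{pi} (-2*t**2 + 2*t) sin(4*t) dt = (-pi/2 - 1/16 + pi**2/2) - (-1/16 + pi/2 + pi**2/2) = -pi.
Hence b_4 = (1/pi)·(-pi) = -1.

-1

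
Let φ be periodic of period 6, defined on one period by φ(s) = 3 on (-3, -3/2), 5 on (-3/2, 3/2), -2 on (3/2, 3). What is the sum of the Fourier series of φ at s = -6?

s = -6 differs from s = 0 by -1 full period(s), and the series is 6-periodic.
φ is continuous at s = 0 with value 5, so the series converges to 5 there.

5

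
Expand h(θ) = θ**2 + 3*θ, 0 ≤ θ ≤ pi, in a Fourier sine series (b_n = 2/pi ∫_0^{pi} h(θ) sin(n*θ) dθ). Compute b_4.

b_4 = 2/pi ∫_0^{pi} (θ**2 + 3*θ) sin(4*θ) dθ.
Integrating by parts twice (tabular method), an antiderivative of (θ**2 + 3*θ) sin(4*θ) is -θ**2*cos(4*θ)/4 + θ*sin(4*θ)/8 - 3*θ*cos(4*θ)/4 + 3*sin(4*θ)/16 + cos(4*θ)/32; evaluating from 0 to pi: ∫_{0}^{pi} (θ**2 + 3*θ) sin(4*θ) dθ = (-pi**2/4 - 3*pi/4 + 1/32) - (1/32) = -pi*(3 + pi)/4.
Hence b_4 = (2/pi)·(-pi*(3 + pi)/4) = -pi/2 - 3/2.

-pi/2 - 3/2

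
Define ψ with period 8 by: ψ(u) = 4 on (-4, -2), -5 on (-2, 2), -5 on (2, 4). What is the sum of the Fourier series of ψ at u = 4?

u = 4 differs from u = -4 by 1 full period(s), and the series is 8-periodic.
At u = -4 the one-sided limits are ψ(-4^-) = -5 and ψ(-4^+) = 4.
By Dirichlet's theorem the series converges to their average, [(-5) + (4)]/2 = -1/2.

-1/2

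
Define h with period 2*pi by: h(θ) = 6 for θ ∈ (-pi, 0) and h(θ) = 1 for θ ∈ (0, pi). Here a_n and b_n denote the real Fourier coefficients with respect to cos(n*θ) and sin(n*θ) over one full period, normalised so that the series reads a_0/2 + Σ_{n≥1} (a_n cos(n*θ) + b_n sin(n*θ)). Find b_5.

-2/pi

b_5 = 1/pi ∫_{-pi}^{pi} h(θ) sin(5*θ) dθ.
Split the integral at the breakpoints.
Directly, an antiderivative of (6) sin(5*θ) is -6*cos(5*θ)/5; evaluating from -pi to 0: ∫_{-pi}^{0} (6) sin(5*θ) dθ = (-6/5) - (6/5) = -12/5.
Directly, an antiderivative of (1) sin(5*θ) is -cos(5*θ)/5; evaluating from 0 to pi: ∫_{0}^{pi} (1) sin(5*θ) dθ = (1/5) - (-1/5) = 2/5.
Summing the pieces and multiplying by (1/pi) gives b_5 = -2/pi.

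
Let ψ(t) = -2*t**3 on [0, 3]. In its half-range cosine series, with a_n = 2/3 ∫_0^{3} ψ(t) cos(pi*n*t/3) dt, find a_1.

a_1 = 2/3 ∫_0^{3} (-2*t**3) cos(pi*t/3) dt.
Integrating by parts three times (tabular method), an antiderivative of (-2*t**3) cos(pi*t/3) is -6*t**3*sin(pi*t/3)/pi - 54*t**2*cos(pi*t/3)/pi**2 + 324*t*sin(pi*t/3)/pi**3 + 972*cos(pi*t/3)/pi**4; evaluating from 0 to 3: ∫_{0}^{3} (-2*t**3) cos(pi*t/3) dt = (486*(-2 + pi**2)/pi**4) - (972/pi**4) = 486*(-4 + pi**2)/pi**4.
Hence a_1 = (2/3)·(486*(-4 + pi**2)/pi**4) = 324*(-4 + pi**2)/pi**4.

324*(-4 + pi**2)/pi**4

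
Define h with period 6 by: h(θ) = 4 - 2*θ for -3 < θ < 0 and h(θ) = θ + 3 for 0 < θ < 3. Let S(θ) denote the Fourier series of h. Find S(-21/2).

θ = -21/2 differs from θ = 3/2 by -2 full period(s), and the series is 6-periodic.
h is continuous at θ = 3/2 with value 9/2, so the series converges to 9/2 there.

9/2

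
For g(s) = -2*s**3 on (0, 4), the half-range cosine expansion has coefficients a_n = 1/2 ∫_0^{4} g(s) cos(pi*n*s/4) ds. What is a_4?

a_4 = 1/2 ∫_0^{4} (-2*s**3) cos(pi*s) ds.
Integrating by parts three times (tabular method), an antiderivative of (-2*s**3) cos(pi*s) is -2*s**3*sin(pi*s)/pi - 6*s**2*cos(pi*s)/pi**2 + 12*s*sin(pi*s)/pi**3 + 12*cos(pi*s)/pi**4; evaluating from 0 to 4: ∫_{0}^{4} (-2*s**3) cos(pi*s) ds = (12*(1 - 8*pi**2)/pi**4) - (12/pi**4) = -96/pi**2.
Hence a_4 = (1/2)·(-96/pi**2) = -48/pi**2.

-48/pi**2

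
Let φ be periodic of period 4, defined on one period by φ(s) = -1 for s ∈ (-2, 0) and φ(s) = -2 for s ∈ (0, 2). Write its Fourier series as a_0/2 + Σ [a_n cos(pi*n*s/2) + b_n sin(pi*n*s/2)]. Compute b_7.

-2/(7*pi)

b_7 = 1/2 ∫_{-2}^{2} φ(s) sin(7*pi*s/2) ds.
Split the integral at the breakpoints.
Directly, an antiderivative of (-1) sin(7*pi*s/2) is 2*cos(7*pi*s/2)/(7*pi); evaluating from -2 to 0: ∫_{-2}^{0} (-1) sin(7*pi*s/2) ds = (2/(7*pi)) - (-2/(7*pi)) = 4/(7*pi).
Directly, an antiderivative of (-2) sin(7*pi*s/2) is 4*cos(7*pi*s/2)/(7*pi); evaluating from 0 to 2: ∫_{0}^{2} (-2) sin(7*pi*s/2) ds = (-4/(7*pi)) - (4/(7*pi)) = -8/(7*pi).
Summing the pieces and multiplying by (1/2) gives b_7 = -2/(7*pi).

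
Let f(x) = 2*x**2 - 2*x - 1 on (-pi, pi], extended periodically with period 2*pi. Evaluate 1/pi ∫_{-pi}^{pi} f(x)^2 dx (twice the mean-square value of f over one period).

2 + 8*pi**4/5

1/pi ∫_{-pi}^{pi} f(x)^2 dx = 1/pi · (2*pi + 8*pi**5/5) = 2 + 8*pi**4/5.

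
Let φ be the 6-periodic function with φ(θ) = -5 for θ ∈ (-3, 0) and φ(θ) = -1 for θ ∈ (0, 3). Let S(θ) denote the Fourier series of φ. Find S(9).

θ = 9 differs from θ = -3 by 2 full period(s), and the series is 6-periodic.
At θ = -3 the one-sided limits are φ(-3^-) = -1 and φ(-3^+) = -5.
By Dirichlet's theorem the series converges to their average, [(-1) + (-5)]/2 = -3.

-3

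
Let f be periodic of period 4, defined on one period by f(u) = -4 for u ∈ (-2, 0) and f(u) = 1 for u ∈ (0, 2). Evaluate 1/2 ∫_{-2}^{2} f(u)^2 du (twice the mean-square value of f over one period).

17

1/2 ∫_{-2}^{2} f(u)^2 du = 1/2 · (34) = 17.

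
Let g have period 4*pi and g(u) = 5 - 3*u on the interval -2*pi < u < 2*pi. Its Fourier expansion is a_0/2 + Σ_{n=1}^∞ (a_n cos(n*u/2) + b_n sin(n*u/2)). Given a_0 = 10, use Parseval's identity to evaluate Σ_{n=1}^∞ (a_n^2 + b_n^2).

Parseval: a_0^2/2 + Σ_{n≥1} (a_n^2+b_n^2) = (1/(2*pi)) ∫_{-2*pi}^{2*pi} g(u)^2 du = 50 + 24*pi**2.
Subtract a_0^2/2 = 50: Σ (a_n^2+b_n^2) = 24*pi**2.

24*pi**2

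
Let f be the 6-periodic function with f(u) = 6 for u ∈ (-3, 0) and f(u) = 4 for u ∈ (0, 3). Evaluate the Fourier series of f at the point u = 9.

u = 9 differs from u = 3 by 1 full period(s), and the series is 6-periodic.
At u = 3 the one-sided limits are f(3^-) = 4 and f(3^+) = 6.
By Dirichlet's theorem the series converges to their average, [(4) + (6)]/2 = 5.

5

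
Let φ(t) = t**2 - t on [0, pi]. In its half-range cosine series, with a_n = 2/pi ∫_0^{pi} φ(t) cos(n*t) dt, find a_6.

1/9

a_6 = 2/pi ∫_0^{pi} (t**2 - t) cos(6*t) dt.
Integrating by parts twice (tabular method), an antiderivative of (t**2 - t) cos(6*t) is t**2*sin(6*t)/6 - t*sin(6*t)/6 + t*cos(6*t)/18 - sin(6*t)/108 - cos(6*t)/36; evaluating from 0 to pi: ∫_{0}^{pi} (t**2 - t) cos(6*t) dt = (-1/36 + pi/18) - (-1/36) = pi/18.
Hence a_6 = (2/pi)·(pi/18) = 1/9.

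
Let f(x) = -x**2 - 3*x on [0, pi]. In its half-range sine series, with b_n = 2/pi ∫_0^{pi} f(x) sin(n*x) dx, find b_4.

b_4 = 2/pi ∫_0^{pi} (-x**2 - 3*x) sin(4*x) dx.
Integrating by parts twice (tabular method), an antiderivative of (-x**2 - 3*x) sin(4*x) is x**2*cos(4*x)/4 - x*sin(4*x)/8 + 3*x*cos(4*x)/4 - 3*sin(4*x)/16 - cos(4*x)/32; evaluating from 0 to pi: ∫_{0}^{pi} (-x**2 - 3*x) sin(4*x) dx = (-1/32 + 3*pi/4 + pi**2/4) - (-1/32) = pi*(3 + pi)/4.
Hence b_4 = (2/pi)·(pi*(3 + pi)/4) = 3/2 + pi/2.

3/2 + pi/2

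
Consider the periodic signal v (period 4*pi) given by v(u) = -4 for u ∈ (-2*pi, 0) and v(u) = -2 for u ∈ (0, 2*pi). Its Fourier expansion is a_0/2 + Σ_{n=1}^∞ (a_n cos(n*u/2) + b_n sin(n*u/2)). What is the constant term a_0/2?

-3

a_0 = (1/(2*pi)) ∫_{-2*pi}^{2*pi} v(u) du = (1/(2*pi)) · (-12*pi) = -6.
So the constant term a_0/2 = -3.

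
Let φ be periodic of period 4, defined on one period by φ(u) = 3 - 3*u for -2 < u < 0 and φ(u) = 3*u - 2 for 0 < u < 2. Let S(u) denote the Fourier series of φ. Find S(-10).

u = -10 differs from u = -2 by -2 full period(s), and the series is 4-periodic.
At u = -2 the one-sided limits are φ(-2^-) = 4 and φ(-2^+) = 9.
By Dirichlet's theorem the series converges to their average, [(4) + (9)]/2 = 13/2.

13/2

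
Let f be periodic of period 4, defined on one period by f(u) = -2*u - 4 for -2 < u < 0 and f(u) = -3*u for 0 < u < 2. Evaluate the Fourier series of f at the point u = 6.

-3

u = 6 differs from u = -2 by 2 full period(s), and the series is 4-periodic.
At u = -2 the one-sided limits are f(-2^-) = -6 and f(-2^+) = 0.
By Dirichlet's theorem the series converges to their average, [(-6) + (0)]/2 = -3.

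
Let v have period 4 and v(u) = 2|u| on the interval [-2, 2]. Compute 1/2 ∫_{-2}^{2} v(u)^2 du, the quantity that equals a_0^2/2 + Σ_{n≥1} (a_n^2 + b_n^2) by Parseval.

32/3

1/2 ∫_{-2}^{2} v(u)^2 du = 1/2 · (64/3) = 32/3.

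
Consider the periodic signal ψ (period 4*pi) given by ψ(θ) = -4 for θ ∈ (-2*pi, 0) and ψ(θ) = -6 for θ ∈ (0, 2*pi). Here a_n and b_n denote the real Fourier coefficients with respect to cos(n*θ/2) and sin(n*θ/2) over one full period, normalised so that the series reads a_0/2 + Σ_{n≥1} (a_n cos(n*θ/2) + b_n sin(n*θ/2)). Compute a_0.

a_0 = (1/(2*pi)) ∫_{-2*pi}^{2*pi} ψ(θ) dθ = (1/(2*pi)) · (-20*pi) = -10.

-10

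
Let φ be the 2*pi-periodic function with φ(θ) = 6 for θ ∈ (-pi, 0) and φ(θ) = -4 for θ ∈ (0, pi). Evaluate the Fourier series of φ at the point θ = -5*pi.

θ = -5*pi differs from θ = -pi by -2 full period(s), and the series is 2*pi-periodic.
At θ = -pi the one-sided limits are φ(-pi^-) = -4 and φ(-pi^+) = 6.
By Dirichlet's theorem the series converges to their average, [(-4) + (6)]/2 = 1.

1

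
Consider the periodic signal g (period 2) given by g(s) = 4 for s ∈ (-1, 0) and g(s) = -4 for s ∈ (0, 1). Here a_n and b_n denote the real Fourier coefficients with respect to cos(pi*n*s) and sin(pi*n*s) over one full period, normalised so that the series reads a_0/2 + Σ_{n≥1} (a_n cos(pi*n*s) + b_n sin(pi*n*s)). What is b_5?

-16/(5*pi)

b_5 = ∫_{-1}^{1} g(s) sin(5*pi*s) ds.
g is odd and sin(5*pi*s) is odd, so the integrand is even and b_5 = 2 ∫_0^{1} g(s) sin(5*pi*s) ds.
Directly, an antiderivative of (-4) sin(5*pi*s) is 4*cos(5*pi*s)/(5*pi); evaluating from 0 to 1: ∫_{0}^{1} (-4) sin(5*pi*s) ds = (-4/(5*pi)) - (4/(5*pi)) = -8/(5*pi).
Hence b_5 = 2·(-8/(5*pi)) = -16/(5*pi).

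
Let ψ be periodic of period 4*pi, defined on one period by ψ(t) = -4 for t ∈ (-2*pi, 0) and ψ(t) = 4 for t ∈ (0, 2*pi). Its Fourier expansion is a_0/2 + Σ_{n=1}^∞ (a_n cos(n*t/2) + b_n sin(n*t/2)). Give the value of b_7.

16/(7*pi)

b_7 = (1/(2*pi)) ∫_{-2*pi}^{2*pi} ψ(t) sin(7*t/2) dt.
ψ is odd and sin(7*t/2) is odd, so the integrand is even and b_7 = 1/pi ∫_0^{2*pi} ψ(t) sin(7*t/2) dt.
Directly, an antiderivative of (4) sin(7*t/2) is -8*cos(7*t/2)/7; evaluating from 0 to 2*pi: ∫_{0}^{2*pi} (4) sin(7*t/2) dt = (8/7) - (-8/7) = 16/7.
Hence b_7 = (1/pi)·(16/7) = 16/(7*pi).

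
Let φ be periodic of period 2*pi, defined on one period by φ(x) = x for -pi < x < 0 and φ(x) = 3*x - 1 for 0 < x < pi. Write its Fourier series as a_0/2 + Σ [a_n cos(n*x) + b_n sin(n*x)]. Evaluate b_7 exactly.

2*(-1 + 2*pi)/(7*pi)

b_7 = 1/pi ∫_{-pi}^{pi} φ(x) sin(7*x) dx.
Split the integral at the breakpoints.
Integrating by parts (boundary term plus one more integral), an antiderivative of (x) sin(7*x) is -x*cos(7*x)/7 + sin(7*x)/49; evaluating from -pi to 0: ∫_{-pi}^{0} (x) sin(7*x) dx = (0) - (-pi/7) = pi/7.
Integrating by parts (boundary term plus one more integral), an antiderivative of (3*x - 1) sin(7*x) is -3*x*cos(7*x)/7 + 3*sin(7*x)/49 + cos(7*x)/7; evaluating from 0 to pi: ∫_{0}^{pi} (3*x - 1) sin(7*x) dx = (-1/7 + 3*pi/7) - (1/7) = -2/7 + 3*pi/7.
Summing the pieces and multiplying by (1/pi) gives b_7 = 2*(-1 + 2*pi)/(7*pi).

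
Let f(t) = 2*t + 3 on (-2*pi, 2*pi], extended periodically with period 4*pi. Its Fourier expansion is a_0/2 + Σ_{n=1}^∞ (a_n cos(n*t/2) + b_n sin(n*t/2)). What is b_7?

8/7

b_7 = (1/(2*pi)) ∫_{-2*pi}^{2*pi} f(t) sin(7*t/2) dt.
Integrating by parts (boundary term plus one more integral), an antiderivative of (2*t + 3) sin(7*t/2) is -4*t*cos(7*t/2)/7 + 8*sin(7*t/2)/49 - 6*cos(7*t/2)/7; evaluating from -2*pi to 2*pi: ∫_{-2*pi}^{2*pi} (2*t + 3) sin(7*t/2) dt = (6/7 + 8*pi/7) - (6/7 - 8*pi/7) = 16*pi/7.
Hence b_7 = (1/(2*pi))·(16*pi/7) = 8/7.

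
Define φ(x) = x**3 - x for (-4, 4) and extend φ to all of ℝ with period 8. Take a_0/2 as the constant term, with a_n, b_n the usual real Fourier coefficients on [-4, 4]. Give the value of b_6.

b_6 = 1/4 ∫_{-4}^{4} φ(x) sin(3*pi*x/2) dx.
φ is odd and sin(3*pi*x/2) is odd, so the integrand is even and b_6 = 1/2 ∫_0^{4} φ(x) sin(3*pi*x/2) dx.
Integrating by parts three times (tabular method), an antiderivative of (x**3 - x) sin(3*pi*x/2) is -2*x**3*cos(3*pi*x/2)/(3*pi) + 4*x**2*sin(3*pi*x/2)/(3*pi**2) + 16*x*cos(3*pi*x/2)/(9*pi**3) + 2*x*cos(3*pi*x/2)/(3*pi) - 4*sin(3*pi*x/2)/(9*pi**2) - 32*sin(3*pi*x/2)/(27*pi**4); evaluating from 0 to 4: ∫_{0}^{4} (x**3 - x) sin(3*pi*x/2) dx = (-40/pi + 64/(9*pi**3)) - (0) = -40/pi + 64/(9*pi**3).
Hence b_6 = (1/2)·(-40/pi + 64/(9*pi**3)) = -20/pi + 32/(9*pi**3).

-20/pi + 32/(9*pi**3)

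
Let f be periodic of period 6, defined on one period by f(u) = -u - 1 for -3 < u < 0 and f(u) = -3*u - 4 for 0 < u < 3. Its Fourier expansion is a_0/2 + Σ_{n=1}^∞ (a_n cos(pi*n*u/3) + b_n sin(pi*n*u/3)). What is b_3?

-6/pi

b_3 = 1/3 ∫_{-3}^{3} f(u) sin(pi*u) du.
Split the integral at the breakpoints.
Integrating by parts (boundary term plus one more integral), an antiderivative of (-u - 1) sin(pi*u) is u*cos(pi*u)/pi - sin(pi*u)/pi**2 + cos(pi*u)/pi; evaluating from -3 to 0: ∫_{-3}^{0} (-u - 1) sin(pi*u) du = (1/pi) - (2/pi) = -1/pi.
Integrating by parts (boundary term plus one more integral), an antiderivative of (-3*u - 4) sin(pi*u) is 3*u*cos(pi*u)/pi - 3*sin(pi*u)/pi**2 + 4*cos(pi*u)/pi; evaluating from 0 to 3: ∫_{0}^{3} (-3*u - 4) sin(pi*u) du = (-13/pi) - (4/pi) = -17/pi.
Summing the pieces and multiplying by (1/3) gives b_3 = -6/pi.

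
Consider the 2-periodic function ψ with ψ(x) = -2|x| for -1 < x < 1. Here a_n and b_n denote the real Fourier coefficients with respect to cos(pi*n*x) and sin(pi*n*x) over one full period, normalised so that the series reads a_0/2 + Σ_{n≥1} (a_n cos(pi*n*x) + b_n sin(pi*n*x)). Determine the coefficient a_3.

8/(9*pi**2)

a_3 = ∫_{-1}^{1} ψ(x) cos(3*pi*x) dx.
ψ is even and cos(3*pi*x) is even, so the integrand is even and a_3 = 2 ∫_0^{1} ψ(x) cos(3*pi*x) dx.
Integrating by parts (boundary term plus one more integral), an antiderivative of (-2*x) cos(3*pi*x) is -2*x*sin(3*pi*x)/(3*pi) - 2*cos(3*pi*x)/(9*pi**2); evaluating from 0 to 1: ∫_{0}^{1} (-2*x) cos(3*pi*x) dx = (2/(9*pi**2)) - (-2/(9*pi**2)) = 4/(9*pi**2).
Hence a_3 = 2·(4/(9*pi**2)) = 8/(9*pi**2).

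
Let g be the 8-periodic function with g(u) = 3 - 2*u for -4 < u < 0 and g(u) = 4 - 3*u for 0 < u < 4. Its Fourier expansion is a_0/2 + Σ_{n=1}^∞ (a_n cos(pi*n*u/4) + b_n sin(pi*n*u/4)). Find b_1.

-18/pi

b_1 = 1/4 ∫_{-4}^{4} g(u) sin(pi*u/4) du.
Split the integral at the breakpoints.
Integrating by parts (boundary term plus one more integral), an antiderivative of (3 - 2*u) sin(pi*u/4) is 8*u*cos(pi*u/4)/pi - 32*sin(pi*u/4)/pi**2 - 12*cos(pi*u/4)/pi; evaluating from -4 to 0: ∫_{-4}^{0} (3 - 2*u) sin(pi*u/4) du = (-12/pi) - (44/pi) = -56/pi.
Integrating by parts (boundary term plus one more integral), an antiderivative of (4 - 3*u) sin(pi*u/4) is 12*u*cos(pi*u/4)/pi - 48*sin(pi*u/4)/pi**2 - 16*cos(pi*u/4)/pi; evaluating from 0 to 4: ∫_{0}^{4} (4 - 3*u) sin(pi*u/4) du = (-32/pi) - (-16/pi) = -16/pi.
Summing the pieces and multiplying by (1/4) gives b_1 = -18/pi.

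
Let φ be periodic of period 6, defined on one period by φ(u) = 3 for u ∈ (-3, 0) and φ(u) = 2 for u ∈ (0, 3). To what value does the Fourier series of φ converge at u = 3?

u = 3 differs from u = -3 by 1 full period(s), and the series is 6-periodic.
At u = -3 the one-sided limits are φ(-3^-) = 2 and φ(-3^+) = 3.
By Dirichlet's theorem the series converges to their average, [(2) + (3)]/2 = 5/2.

5/2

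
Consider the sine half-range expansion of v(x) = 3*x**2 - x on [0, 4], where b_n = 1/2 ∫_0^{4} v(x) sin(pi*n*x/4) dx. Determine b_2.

-44/pi

b_2 = 1/2 ∫_0^{4} (3*x**2 - x) sin(pi*x/2) dx.
Integrating by parts twice (tabular method), an antiderivative of (3*x**2 - x) sin(pi*x/2) is -6*x**2*cos(pi*x/2)/pi + 24*x*sin(pi*x/2)/pi**2 + 2*x*cos(pi*x/2)/pi - 4*sin(pi*x/2)/pi**2 + 48*cos(pi*x/2)/pi**3; evaluating from 0 to 4: ∫_{0}^{4} (3*x**2 - x) sin(pi*x/2) dx = (-88/pi + 48/pi**3) - (48/pi**3) = -88/pi.
Hence b_2 = (1/2)·(-88/pi) = -44/pi.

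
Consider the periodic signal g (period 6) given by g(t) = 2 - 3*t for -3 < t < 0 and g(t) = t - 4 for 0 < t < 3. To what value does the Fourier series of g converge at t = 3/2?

g is continuous at t = 3/2 with value -5/2, so the series converges to -5/2 there.

-5/2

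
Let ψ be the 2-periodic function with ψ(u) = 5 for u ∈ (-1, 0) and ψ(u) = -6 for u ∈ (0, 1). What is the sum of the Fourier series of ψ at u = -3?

-1/2

u = -3 differs from u = -1 by -1 full period(s), and the series is 2-periodic.
At u = -1 the one-sided limits are ψ(-1^-) = -6 and ψ(-1^+) = 5.
By Dirichlet's theorem the series converges to their average, [(-6) + (5)]/2 = -1/2.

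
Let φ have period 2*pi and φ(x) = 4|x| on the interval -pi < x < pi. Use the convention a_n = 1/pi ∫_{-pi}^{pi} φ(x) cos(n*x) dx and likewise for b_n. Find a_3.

a_3 = 1/pi ∫_{-pi}^{pi} φ(x) cos(3*x) dx.
φ is even and cos(3*x) is even, so the integrand is even and a_3 = 2/pi ∫_0^{pi} φ(x) cos(3*x) dx.
Integrating by parts (boundary term plus one more integral), an antiderivative of (4*x) cos(3*x) is 4*x*sin(3*x)/3 + 4*cos(3*x)/9; evaluating from 0 to pi: ∫_{0}^{pi} (4*x) cos(3*x) dx = (-4/9) - (4/9) = -8/9.
Hence a_3 = (2/pi)·(-8/9) = -16/(9*pi).

-16/(9*pi)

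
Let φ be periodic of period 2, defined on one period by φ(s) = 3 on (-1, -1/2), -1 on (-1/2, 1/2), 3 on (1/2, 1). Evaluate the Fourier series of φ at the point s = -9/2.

s = -9/2 differs from s = -1/2 by -2 full period(s), and the series is 2-periodic.
At s = -1/2 the one-sided limits are φ(-1/2^-) = 3 and φ(-1/2^+) = -1.
By Dirichlet's theorem the series converges to their average, [(3) + (-1)]/2 = 1.

1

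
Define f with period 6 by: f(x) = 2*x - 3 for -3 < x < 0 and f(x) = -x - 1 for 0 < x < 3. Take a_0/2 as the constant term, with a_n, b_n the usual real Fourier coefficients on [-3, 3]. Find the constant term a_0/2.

a_0 = 1/3 ∫_{-3}^{3} f(x) dx = 1/3 · (-51/2) = -17/2.
So the constant term a_0/2 = -17/4.

-17/4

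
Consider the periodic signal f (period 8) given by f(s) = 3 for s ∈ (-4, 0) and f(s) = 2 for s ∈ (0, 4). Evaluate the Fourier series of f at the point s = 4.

5/2

At s = 4 the one-sided limits are f(4^-) = 2 and f(4^+) = 3.
By Dirichlet's theorem the series converges to their average, [(2) + (3)]/2 = 5/2.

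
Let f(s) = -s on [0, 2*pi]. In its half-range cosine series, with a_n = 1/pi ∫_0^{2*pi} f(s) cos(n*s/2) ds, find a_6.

a_6 = 1/pi ∫_0^{2*pi} (-s) cos(3*s) ds.
Integrating by parts (boundary term plus one more integral), an antiderivative of (-s) cos(3*s) is -s*sin(3*s)/3 - cos(3*s)/9; evaluating from 0 to 2*pi: ∫_{0}^{2*pi} (-s) cos(3*s) ds = (-1/9) - (-1/9) = 0.
Hence a_6 = (1/pi)·(0) = 0.

0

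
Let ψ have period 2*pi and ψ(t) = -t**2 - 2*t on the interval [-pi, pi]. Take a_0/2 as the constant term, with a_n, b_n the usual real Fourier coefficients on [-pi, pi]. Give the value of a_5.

a_5 = 1/pi ∫_{-pi}^{pi} ψ(t) cos(5*t) dt.
Integrating by parts twice (tabular method), an antiderivative of (-t**2 - 2*t) cos(5*t) is -t**2*sin(5*t)/5 - 2*t*sin(5*t)/5 - 2*t*cos(5*t)/25 + 2*sin(5*t)/125 - 2*cos(5*t)/25; evaluating from -pi to pi: ∫_{-pi}^{pi} (-t**2 - 2*t) cos(5*t) dt = (2/25 + 2*pi/25) - (2/25 - 2*pi/25) = 4*pi/25.
Hence a_5 = (1/pi)·(4*pi/25) = 4/25.

4/25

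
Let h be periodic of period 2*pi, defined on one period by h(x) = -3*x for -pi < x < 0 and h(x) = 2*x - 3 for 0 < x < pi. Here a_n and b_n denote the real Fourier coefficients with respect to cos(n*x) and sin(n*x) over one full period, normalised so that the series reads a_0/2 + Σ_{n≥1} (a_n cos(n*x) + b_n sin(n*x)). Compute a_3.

-10/(9*pi)

a_3 = 1/pi ∫_{-pi}^{pi} h(x) cos(3*x) dx.
Split the integral at the breakpoints.
Integrating by parts (boundary term plus one more integral), an antiderivative of (-3*x) cos(3*x) is -x*sin(3*x) - cos(3*x)/3; evaluating from -pi to 0: ∫_{-pi}^{0} (-3*x) cos(3*x) dx = (-1/3) - (1/3) = -2/3.
Integrating by parts (boundary term plus one more integral), an antiderivative of (2*x - 3) cos(3*x) is 2*x*sin(3*x)/3 - sin(3*x) + 2*cos(3*x)/9; evaluating from 0 to pi: ∫_{0}^{pi} (2*x - 3) cos(3*x) dx = (-2/9) - (2/9) = -4/9.
Summing the pieces and multiplying by (1/pi) gives a_3 = -10/(9*pi).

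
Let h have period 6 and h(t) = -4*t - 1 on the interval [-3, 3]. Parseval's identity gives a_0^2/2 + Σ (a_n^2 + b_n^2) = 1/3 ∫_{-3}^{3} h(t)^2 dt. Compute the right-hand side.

98

1/3 ∫_{-3}^{3} h(t)^2 dt = 1/3 · (294) = 98.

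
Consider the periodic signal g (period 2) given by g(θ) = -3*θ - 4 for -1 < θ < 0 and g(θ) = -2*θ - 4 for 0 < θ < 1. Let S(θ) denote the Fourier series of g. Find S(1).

At θ = 1 the one-sided limits are g(1^-) = -6 and g(1^+) = -1.
By Dirichlet's theorem the series converges to their average, [(-6) + (-1)]/2 = -7/2.

-7/2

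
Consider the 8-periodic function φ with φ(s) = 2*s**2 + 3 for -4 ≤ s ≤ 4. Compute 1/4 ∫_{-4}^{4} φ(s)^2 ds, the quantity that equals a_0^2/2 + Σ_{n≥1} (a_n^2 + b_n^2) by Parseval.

1/4 ∫_{-4}^{4} φ(s)^2 ds = 1/4 · (11112/5) = 2778/5.

2778/5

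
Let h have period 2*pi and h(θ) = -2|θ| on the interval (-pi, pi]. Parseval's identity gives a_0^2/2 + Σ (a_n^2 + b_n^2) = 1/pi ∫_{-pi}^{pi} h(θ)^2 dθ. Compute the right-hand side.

1/pi ∫_{-pi}^{pi} h(θ)^2 dθ = 1/pi · (8*pi**3/3) = 8*pi**2/3.

8*pi**2/3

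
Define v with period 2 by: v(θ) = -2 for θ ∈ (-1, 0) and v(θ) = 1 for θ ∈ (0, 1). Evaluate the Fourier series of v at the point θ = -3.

θ = -3 differs from θ = -1 by -1 full period(s), and the series is 2-periodic.
At θ = -1 the one-sided limits are v(-1^-) = 1 and v(-1^+) = -2.
By Dirichlet's theorem the series converges to their average, [(1) + (-2)]/2 = -1/2.

-1/2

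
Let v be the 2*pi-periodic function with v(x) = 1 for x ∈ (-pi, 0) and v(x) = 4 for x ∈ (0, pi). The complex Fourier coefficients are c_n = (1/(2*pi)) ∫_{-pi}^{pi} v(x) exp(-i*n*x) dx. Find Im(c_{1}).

Since v is real-valued, Im(c_{1}) = -(1/(2*pi)) ∫_{-pi}^{pi} v(x) sin(x) dx = -b_{1}/2.
Split the integral at the breakpoints.
Directly, an antiderivative of (1) sin(x) is -cos(x); evaluating from -pi to 0: ∫_{-pi}^{0} (1) sin(x) dx = (-1) - (1) = -2.
Directly, an antiderivative of (4) sin(x) is -4*cos(x); evaluating from 0 to pi: ∫_{0}^{pi} (4) sin(x) dx = (4) - (-4) = 8.
So ∫_{-pi}^{pi} v(x) sin(x) dx = 6.
Hence Im(c_{1}) = (-1/(2*pi))·(6) = -3/pi.

-3/pi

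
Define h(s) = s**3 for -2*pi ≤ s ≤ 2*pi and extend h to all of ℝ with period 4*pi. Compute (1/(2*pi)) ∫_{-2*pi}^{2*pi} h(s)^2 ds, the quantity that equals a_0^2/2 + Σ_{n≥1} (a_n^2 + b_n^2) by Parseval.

(1/(2*pi)) ∫_{-2*pi}^{2*pi} h(s)^2 ds = (1/(2*pi)) · (256*pi**7/7) = 128*pi**6/7.

128*pi**6/7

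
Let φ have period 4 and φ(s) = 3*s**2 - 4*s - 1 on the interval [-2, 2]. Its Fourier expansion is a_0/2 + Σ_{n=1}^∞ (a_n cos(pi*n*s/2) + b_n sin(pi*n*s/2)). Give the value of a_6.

a_6 = 1/2 ∫_{-2}^{2} φ(s) cos(3*pi*s) ds.
Integrating by parts twice (tabular method), an antiderivative of (3*s**2 - 4*s - 1) cos(3*pi*s) is s**2*sin(3*pi*s)/pi - 4*s*sin(3*pi*s)/(3*pi) + 2*s*cos(3*pi*s)/(3*pi**2) - sin(3*pi*s)/(3*pi) - 2*sin(3*pi*s)/(9*pi**3) - 4*cos(3*pi*s)/(9*pi**2); evaluating from -2 to 2: ∫_{-2}^{2} (3*s**2 - 4*s - 1) cos(3*pi*s) ds = (8/(9*pi**2)) - (-16/(9*pi**2)) = 8/(3*pi**2).
Hence a_6 = (1/2)·(8/(3*pi**2)) = 4/(3*pi**2).

4/(3*pi**2)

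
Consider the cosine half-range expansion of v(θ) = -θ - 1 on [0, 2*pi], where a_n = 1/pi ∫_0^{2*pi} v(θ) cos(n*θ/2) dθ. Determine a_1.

8/pi

a_1 = 1/pi ∫_0^{2*pi} (-θ - 1) cos(θ/2) dθ.
Integrating by parts (boundary term plus one more integral), an antiderivative of (-θ - 1) cos(θ/2) is -2*θ*sin(θ/2) - 2*sin(θ/2) - 4*cos(θ/2); evaluating from 0 to 2*pi: ∫_{0}^{2*pi} (-θ - 1) cos(θ/2) dθ = (4) - (-4) = 8.
Hence a_1 = (1/pi)·(8) = 8/pi.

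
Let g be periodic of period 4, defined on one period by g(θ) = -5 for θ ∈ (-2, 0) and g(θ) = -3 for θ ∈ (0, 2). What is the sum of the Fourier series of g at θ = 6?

-4

θ = 6 differs from θ = 2 by 1 full period(s), and the series is 4-periodic.
At θ = 2 the one-sided limits are g(2^-) = -3 and g(2^+) = -5.
By Dirichlet's theorem the series converges to their average, [(-3) + (-5)]/2 = -4.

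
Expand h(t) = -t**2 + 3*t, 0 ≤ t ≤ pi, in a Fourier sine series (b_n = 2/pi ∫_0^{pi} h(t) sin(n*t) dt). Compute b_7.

b_7 = 2/pi ∫_0^{pi} (-t**2 + 3*t) sin(7*t) dt.
Integrating by parts twice (tabular method), an antiderivative of (-t**2 + 3*t) sin(7*t) is t**2*cos(7*t)/7 - 2*t*sin(7*t)/49 - 3*t*cos(7*t)/7 + 3*sin(7*t)/49 - 2*cos(7*t)/343; evaluating from 0 to pi: ∫_{0}^{pi} (-t**2 + 3*t) sin(7*t) dt = (-pi**2/7 + 2/343 + 3*pi/7) - (-2/343) = -pi**2/7 + 4/343 + 3*pi/7.
Hence b_7 = (2/pi)·(-pi**2/7 + 4/343 + 3*pi/7) = 2*(-49*pi**2 + 4 + 147*pi)/(343*pi).

2*(-49*pi**2 + 4 + 147*pi)/(343*pi)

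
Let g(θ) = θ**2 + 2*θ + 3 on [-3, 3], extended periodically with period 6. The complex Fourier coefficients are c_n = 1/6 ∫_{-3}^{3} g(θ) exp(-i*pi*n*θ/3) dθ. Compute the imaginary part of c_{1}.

Since g is real-valued, Im(c_{1}) = -1/6 ∫_{-3}^{3} g(θ) sin(pi*θ/3) dθ = -b_{1}/2.
Integrating by parts twice (tabular method), an antiderivative of (θ**2 + 2*θ + 3) sin(pi*θ/3) is -3*θ**2*cos(pi*θ/3)/pi + 18*θ*sin(pi*θ/3)/pi**2 - 6*θ*cos(pi*θ/3)/pi + 18*sin(pi*θ/3)/pi**2 - 9*cos(pi*θ/3)/pi + 54*cos(pi*θ/3)/pi**3; evaluating from -3 to 3: ∫_{-3}^{3} (θ**2 + 2*θ + 3) sin(pi*θ/3) dθ = (-54/pi**3 + 54/pi) - (-54/pi**3 + 18/pi) = 36/pi.
Hence Im(c_{1}) = (-1/6)·(36/pi) = -6/pi.

-6/pi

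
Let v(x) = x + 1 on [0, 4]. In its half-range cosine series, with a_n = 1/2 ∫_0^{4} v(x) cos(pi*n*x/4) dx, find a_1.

a_1 = 1/2 ∫_0^{4} (x + 1) cos(pi*x/4) dx.
Integrating by parts (boundary term plus one more integral), an antiderivative of (x + 1) cos(pi*x/4) is 4*x*sin(pi*x/4)/pi + 4*sin(pi*x/4)/pi + 16*cos(pi*x/4)/pi**2; evaluating from 0 to 4: ∫_{0}^{4} (x + 1) cos(pi*x/4) dx = (-16/pi**2) - (16/pi**2) = -32/pi**2.
Hence a_1 = (1/2)·(-32/pi**2) = -16/pi**2.

-16/pi**2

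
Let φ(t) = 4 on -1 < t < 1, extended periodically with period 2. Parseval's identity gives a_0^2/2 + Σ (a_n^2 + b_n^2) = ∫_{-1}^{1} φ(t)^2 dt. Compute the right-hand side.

∫_{-1}^{1} φ(t)^2 dt = 32.

32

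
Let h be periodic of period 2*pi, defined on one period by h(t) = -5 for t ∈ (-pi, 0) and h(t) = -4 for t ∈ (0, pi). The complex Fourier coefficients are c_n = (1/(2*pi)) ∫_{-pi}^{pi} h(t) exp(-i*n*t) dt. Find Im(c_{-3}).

Since h is real-valued, Im(c_{-3}) = -(1/(2*pi)) ∫_{-pi}^{pi} h(t) sin(-3*t) dt = b_{3}/2.
Split the integral at the breakpoints.
Directly, an antiderivative of (-5) sin(-3*t) is -5*cos(3*t)/3; evaluating from -pi to 0: ∫_{-pi}^{0} (-5) sin(-3*t) dt = (-5/3) - (5/3) = -10/3.
Directly, an antiderivative of (-4) sin(-3*t) is -4*cos(3*t)/3; evaluating from 0 to pi: ∫_{0}^{pi} (-4) sin(-3*t) dt = (4/3) - (-4/3) = 8/3.
So ∫_{-pi}^{pi} h(t) sin(-3*t) dt = -2/3.
Hence Im(c_{-3}) = (-1/(2*pi))·(-2/3) = 1/(3*pi).

1/(3*pi)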